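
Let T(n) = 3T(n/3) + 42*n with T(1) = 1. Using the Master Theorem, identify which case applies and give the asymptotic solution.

a=3, b=3, f(n)=42*n.
log_3(3) = 1, so n^(log_b(a)) = n.
f(n) = Theta(n), so Case 2 applies.
T(n) = Theta(n log n).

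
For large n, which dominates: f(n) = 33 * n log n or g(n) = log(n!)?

f(n) = 33 * n log n and g(n) = log(n!) are Theta of each other: Stirling: log(n!) = n log n - n + O(log n) = Theta(n log n); the constant 33 doesn't change the Theta class.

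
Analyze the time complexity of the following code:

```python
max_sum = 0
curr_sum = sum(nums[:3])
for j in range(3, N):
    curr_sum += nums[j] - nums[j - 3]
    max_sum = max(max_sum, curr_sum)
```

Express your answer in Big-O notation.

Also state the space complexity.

Time complexity: O(n).
Space complexity: O(1).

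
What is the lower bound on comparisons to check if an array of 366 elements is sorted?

To verify 366 elements are sorted, we must compare each consecutive pair. Skipping any pair allows an adversary to swap them. Therefore 365 comparisons are necessary and sufficient.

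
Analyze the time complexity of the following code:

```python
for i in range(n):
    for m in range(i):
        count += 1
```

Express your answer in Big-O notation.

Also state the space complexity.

Time complexity: O(n^2).
Space complexity: O(1).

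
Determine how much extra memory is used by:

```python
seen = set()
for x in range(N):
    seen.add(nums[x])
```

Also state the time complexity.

Space complexity: O(n).
Auxiliary storage grows linearly with the input size n in the worst case.
Time complexity: O(n).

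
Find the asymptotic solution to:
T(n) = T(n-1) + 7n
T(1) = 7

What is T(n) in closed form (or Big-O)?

Unrolling: T(n) = 7 + 7*(2 + 3 + ... + n) = 7 + 7*(n(n+1)/2 - 1) = O(n^2).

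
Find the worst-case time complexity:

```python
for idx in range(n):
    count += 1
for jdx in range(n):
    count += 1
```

Time complexity: O(n).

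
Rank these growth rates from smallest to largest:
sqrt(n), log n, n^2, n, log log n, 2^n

Ordered by growth rate: log log n < log n < sqrt(n) < n < n^2 < 2^n.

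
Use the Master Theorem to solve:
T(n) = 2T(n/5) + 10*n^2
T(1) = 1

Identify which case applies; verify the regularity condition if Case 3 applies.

a=2, b=5, f(n)=10*n^2.
log_5(2) = 0.4307 < 2.
f(n) = Omega(n^(0.4307+epsilon)) for some epsilon > 0, so Case 3 is the candidate.
Regularity: a*f(n/b) = 2*10*(n/5)^2 = (2/25)*10*n^2 <= c*f(n) with c = 2/25 < 1. Satisfied.
Case 3: T(n) = Theta(n^2).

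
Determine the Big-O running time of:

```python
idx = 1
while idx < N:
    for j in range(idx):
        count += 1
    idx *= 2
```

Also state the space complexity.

Time complexity: O(n).
Space complexity: O(1).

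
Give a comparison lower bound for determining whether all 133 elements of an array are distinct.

In the algebraic decision-tree model, the YES region for element distinctness on 133 elements has 133! connected components (one per ordering). Ben-Or's theorem then gives a lower bound of Omega(log(n!)) = Omega(n log n).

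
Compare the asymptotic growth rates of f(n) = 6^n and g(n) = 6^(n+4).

f(n) = 6^n and g(n) = 6^(n+4) are Theta of each other: 6^(n+4) = 6^4 * 6^n = Theta(6^n).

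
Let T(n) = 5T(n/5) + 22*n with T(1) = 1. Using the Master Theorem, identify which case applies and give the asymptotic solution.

a=5, b=5, f(n)=22*n.
log_5(5) = 1, so n^(log_b(a)) = n.
f(n) = Theta(n), so Case 2 applies.
T(n) = Theta(n log n).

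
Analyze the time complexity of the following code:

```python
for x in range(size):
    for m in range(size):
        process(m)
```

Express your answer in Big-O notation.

Time complexity: O(n^2).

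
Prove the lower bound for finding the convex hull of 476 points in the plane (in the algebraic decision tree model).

Reduction from sorting: given 476 numbers x_1,...,x_{476}, map x_i to the point (x_i, x_i^2) on the parabola y = x^2. All points are on the convex hull, and walking the hull gives them in sorted x-order. Since sorting requires Omega(n log n), so does planar convex hull.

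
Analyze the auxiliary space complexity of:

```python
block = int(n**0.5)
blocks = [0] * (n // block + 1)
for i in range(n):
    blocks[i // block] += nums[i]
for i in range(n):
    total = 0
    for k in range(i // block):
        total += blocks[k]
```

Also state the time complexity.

Space complexity: O(sqrt(n)).
Storage scales with sqrt(n).
Time complexity: O(n * sqrt(n)).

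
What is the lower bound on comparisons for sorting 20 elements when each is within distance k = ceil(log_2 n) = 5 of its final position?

Partition the 20 positions into floor(n/k) blocks of k = 5 consecutive positions; any permutation within a block keeps every element within k of its final position, so there are at least (k!)^(n/k) distinguishable inputs. Lower bound: log_2((k!)^(n/k)) = (n/k) * log_2(k!) = Theta(n log k); with k = ceil(log_2 n), this is Omega(n log log n).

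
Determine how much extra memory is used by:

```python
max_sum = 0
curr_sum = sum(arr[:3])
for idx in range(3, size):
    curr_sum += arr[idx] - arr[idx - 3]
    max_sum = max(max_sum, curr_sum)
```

Space complexity: O(1).
Only a constant amount of auxiliary storage is used; nothing grows with n.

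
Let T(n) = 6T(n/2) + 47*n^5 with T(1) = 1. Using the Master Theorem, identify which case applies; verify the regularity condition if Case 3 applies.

a=6, b=2, f(n)=47*n^5.
log_2(6) = 2.585 < 5.
f(n) = Omega(n^(2.585+epsilon)) for some epsilon > 0, so Case 3 is the candidate.
Regularity: a*f(n/b) = 6*47*(n/2)^5 = (6/32)*47*n^5 <= c*f(n) with c = 6/32 < 1. Satisfied.
Case 3: T(n) = Theta(n^5).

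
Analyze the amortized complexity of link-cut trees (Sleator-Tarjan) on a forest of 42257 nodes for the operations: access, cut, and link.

Link-cut trees represent the forest using splay trees over preferred paths. With potential Phi = sum over nodes of log(size of virtual subtree), each access on 42257 nodes is O(log 42257) = O(log n) amortized by the splay-tree access lemma. Cut and link are O(1) plus one access.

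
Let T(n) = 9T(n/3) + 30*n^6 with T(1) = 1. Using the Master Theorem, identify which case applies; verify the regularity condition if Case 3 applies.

a=9, b=3, f(n)=30*n^6.
log_3(9) = 2 < 6.
f(n) = Omega(n^(2+epsilon)) for some epsilon > 0, so Case 3 is the candidate.
Regularity: a*f(n/b) = 9*30*(n/3)^6 = (9/729)*30*n^6 <= c*f(n) with c = 9/729 < 1. Satisfied.
Case 3: T(n) = Theta(n^6).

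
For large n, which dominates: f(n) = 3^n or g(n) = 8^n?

g(n) = 8^n grows faster: (8/3)^n -> infinity since 8/3 > 1.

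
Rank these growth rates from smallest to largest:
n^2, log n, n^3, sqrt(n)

Ordered by growth rate: log n < sqrt(n) < n^2 < n^3.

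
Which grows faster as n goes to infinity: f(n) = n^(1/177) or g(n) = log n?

f(n) = n^(1/177) grows faster: any positive power of n dominates log n.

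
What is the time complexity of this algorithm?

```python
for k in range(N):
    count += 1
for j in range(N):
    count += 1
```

Time complexity: O(n).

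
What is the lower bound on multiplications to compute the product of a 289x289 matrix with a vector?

A 289x289 matrix-vector product has 289 inner products of length 289. Output depends on all 289^2 = 83521 matrix entries. At least 83521 multiplications needed.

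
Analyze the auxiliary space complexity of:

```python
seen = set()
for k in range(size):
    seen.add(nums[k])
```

Space complexity: O(n).
Auxiliary storage grows linearly with the input size n in the worst case.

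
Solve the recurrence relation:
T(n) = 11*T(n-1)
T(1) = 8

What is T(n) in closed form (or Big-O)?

Each step multiplies by 11. T(n) = T(1)*11^(n-1) = 8*11^(n-1).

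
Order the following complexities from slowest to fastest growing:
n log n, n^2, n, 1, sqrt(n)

Ordered by growth rate: 1 < sqrt(n) < n < n log n < n^2.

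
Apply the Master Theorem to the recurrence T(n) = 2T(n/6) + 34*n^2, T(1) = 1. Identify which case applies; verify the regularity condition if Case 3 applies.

a=2, b=6, f(n)=34*n^2.
log_6(2) = 0.3869 < 2.
f(n) = Omega(n^(0.3869+epsilon)) for some epsilon > 0, so Case 3 is the candidate.
Regularity: a*f(n/b) = 2*34*(n/6)^2 = (2/36)*34*n^2 <= c*f(n) with c = 2/36 < 1. Satisfied.
Case 3: T(n) = Theta(n^2).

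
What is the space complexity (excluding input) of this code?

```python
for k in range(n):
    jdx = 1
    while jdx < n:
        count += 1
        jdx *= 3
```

Space complexity: O(1).
Only a constant amount of auxiliary storage is used; nothing grows with n.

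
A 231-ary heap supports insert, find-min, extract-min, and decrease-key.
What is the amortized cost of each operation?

The 231-ary heap has height O(log_231 n). Insert sifts up: O(log_231 n). Find-min reads the root: O(1). Extract-min sifts down comparing 231 children per level: O(231 * log_231 n). Decrease-key sifts up: O(log_231 n).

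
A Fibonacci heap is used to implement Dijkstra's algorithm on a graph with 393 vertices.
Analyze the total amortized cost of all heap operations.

Dijkstra performs 393 insert, 393 extract-min, and at most E decrease-key operations. With Fibonacci heap: insert O(1) amortized, extract-min O(log n) amortized, decrease-key O(1) amortized. Total with n = 393: O(n * 1 + n * log n + E * 1) = O(n log n + E).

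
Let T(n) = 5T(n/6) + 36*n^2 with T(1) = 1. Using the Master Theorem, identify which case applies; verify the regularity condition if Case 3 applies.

a=5, b=6, f(n)=36*n^2.
log_6(5) = 0.8982 < 2.
f(n) = Omega(n^(0.8982+epsilon)) for some epsilon > 0, so Case 3 is the candidate.
Regularity: a*f(n/b) = 5*36*(n/6)^2 = (5/36)*36*n^2 <= c*f(n) with c = 5/36 < 1. Satisfied.
Case 3: T(n) = Theta(n^2).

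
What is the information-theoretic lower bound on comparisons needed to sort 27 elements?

There are 27! = 10888869450418352160768000000 possible orderings. Each comparison gives 1 bit. We need at least ceil(log_2(10888869450418352160768000000)) = 94 comparisons.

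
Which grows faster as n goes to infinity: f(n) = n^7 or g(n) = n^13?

g(n) = n^13 grows faster: n^13/n^7 = n^6 -> infinity.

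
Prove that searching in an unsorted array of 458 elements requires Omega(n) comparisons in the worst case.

An adversary can always place the target in the last position checked. Until all 458 positions are examined, the target might be in any unchecked position. Therefore 458 comparisons are necessary.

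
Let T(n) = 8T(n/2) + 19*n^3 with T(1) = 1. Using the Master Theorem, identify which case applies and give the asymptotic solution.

a=8, b=2, f(n)=19*n^3.
log_2(8) = 3, so n^(log_b(a)) = n^3.
f(n) = Theta(n^3), so Case 2 applies.
T(n) = Theta(n^3 log n).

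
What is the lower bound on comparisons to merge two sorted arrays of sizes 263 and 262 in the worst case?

Adversary: with |263 - 262| <= 1 the inputs can be fully interleaved so that every adjacent pair in the merged output comes from different arrays. Then each of the 524 adjacent pairs must be directly compared, or the algorithm cannot determine their relative order. Standard merge meets this bound.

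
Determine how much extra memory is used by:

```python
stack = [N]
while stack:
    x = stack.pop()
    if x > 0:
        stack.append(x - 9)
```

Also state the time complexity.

Space complexity: O(1).
Only a constant amount of auxiliary storage is used; nothing grows with n.
Time complexity: O(n).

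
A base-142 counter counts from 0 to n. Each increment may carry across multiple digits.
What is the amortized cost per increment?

Digit at position i changes every 142^i increments. Total digit changes over n increments: n * 142/(142-1) = O(n). Amortized: O(1).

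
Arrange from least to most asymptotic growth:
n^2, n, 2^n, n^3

Ordered by growth rate: n < n^2 < n^3 < 2^n.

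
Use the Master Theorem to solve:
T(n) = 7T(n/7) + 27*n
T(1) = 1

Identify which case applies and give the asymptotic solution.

a=7, b=7, f(n)=27*n.
log_7(7) = 1, so n^(log_b(a)) = n.
f(n) = Theta(n), so Case 2 applies.
T(n) = Theta(n log n).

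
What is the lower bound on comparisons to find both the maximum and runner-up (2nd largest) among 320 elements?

Lower bound: finding the max needs 320-1 comparisons. By an adversary weight-doubling argument, the maximum element must personally win at least ceil(log_2(320)) = 9 comparisons in any correct algorithm. The 2nd largest is among those 9 direct losers, and distinguishing it requires 9-1 more comparisons. Total >= 320-1 + 9-1 = 327. A balanced tournament achieves this bound exactly.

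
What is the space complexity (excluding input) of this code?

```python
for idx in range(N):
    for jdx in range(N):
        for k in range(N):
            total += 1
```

Space complexity: O(1).
Only a constant amount of auxiliary storage is used; nothing grows with n.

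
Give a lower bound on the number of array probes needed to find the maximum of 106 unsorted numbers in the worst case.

Adversary: any unprobed cell could hold a value larger than everything seen so far. If fewer than 106 cells are probed, the adversary places the max in an unprobed cell. So all 106 cells must be examined; together with 106-1 comparisons this is tight.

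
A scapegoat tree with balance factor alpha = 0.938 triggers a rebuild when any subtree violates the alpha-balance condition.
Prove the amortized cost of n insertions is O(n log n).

Define potential Phi = c * sum of |size(left(v)) - size(right(v))| over all nodes. An insertion at depth d costs O(d) = O(log n) and increases Phi by O(log n). When a rebuild of subtree of size s occurs, it costs O(s) but reduces Phi by Omega(s). With alpha = 0.938, between rebuilds Omega(s) insertions must occur. Amortized cost per insertion: O(log n).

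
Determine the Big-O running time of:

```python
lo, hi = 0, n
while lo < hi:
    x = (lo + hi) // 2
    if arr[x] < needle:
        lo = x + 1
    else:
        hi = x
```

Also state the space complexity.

Time complexity: O(log n).
Space complexity: O(1).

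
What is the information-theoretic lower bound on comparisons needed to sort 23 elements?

There are 23! = 25852016738884976640000 possible orderings. Each comparison gives 1 bit. We need at least ceil(log_2(25852016738884976640000)) = 75 comparisons.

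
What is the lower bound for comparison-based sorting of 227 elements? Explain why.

A comparison-based sorting algorithm corresponds to a decision tree. With 227! possible permutations, the tree has 227! leaves. The height is at least log_2(227!) = Omega(n log n) by Stirling's approximation.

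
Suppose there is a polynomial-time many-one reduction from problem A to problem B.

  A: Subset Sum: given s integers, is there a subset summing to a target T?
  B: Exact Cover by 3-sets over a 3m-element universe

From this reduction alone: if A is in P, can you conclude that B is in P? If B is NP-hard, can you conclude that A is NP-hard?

A poly-time reduction A <=_p B transfers tractability DOWN (B easy => A easy) and hardness UP (A hard => B hard), not the reverse.
From A in P, the reduction alone does NOT give B in P: any problem in P trivially reduces to SAT, yet SAT is not known to be in P.
From B NP-hard, the reduction alone does NOT give A NP-hard: again, easy problems reduce to hard ones.
(Here in fact A is NP-complete and B is NP-complete.)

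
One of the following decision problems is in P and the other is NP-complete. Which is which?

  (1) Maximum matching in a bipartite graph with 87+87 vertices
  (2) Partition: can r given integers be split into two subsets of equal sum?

(1) is P: Hopcroft-Karp runs in O(E sqrt(V)).
(2) is NP-complete: Subset Sum reduces to it (one of Karp's 21 NP-complete problems).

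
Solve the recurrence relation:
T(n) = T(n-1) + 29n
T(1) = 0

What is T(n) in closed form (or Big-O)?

Unrolling: T(n) = 0 + 29*(2 + 3 + ... + n) = 0 + 29*(n(n+1)/2 - 1) = O(n^2).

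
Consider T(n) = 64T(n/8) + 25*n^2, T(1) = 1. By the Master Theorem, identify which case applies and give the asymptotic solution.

a=64, b=8, f(n)=25*n^2.
log_8(64) = 2, so n^(log_b(a)) = n^2.
f(n) = Theta(n^2), so Case 2 applies.
T(n) = Theta(n^2 log n).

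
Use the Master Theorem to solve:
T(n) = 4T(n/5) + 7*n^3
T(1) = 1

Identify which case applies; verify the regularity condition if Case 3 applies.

a=4, b=5, f(n)=7*n^3.
log_5(4) = 0.8614 < 3.
f(n) = Omega(n^(0.8614+epsilon)) for some epsilon > 0, so Case 3 is the candidate.
Regularity: a*f(n/b) = 4*7*(n/5)^3 = (4/125)*7*n^3 <= c*f(n) with c = 4/125 < 1. Satisfied.
Case 3: T(n) = Theta(n^3).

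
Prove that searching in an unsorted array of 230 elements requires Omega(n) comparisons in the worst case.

An adversary can always place the target in the last position checked. Until all 230 positions are examined, the target might be in any unchecked position. Therefore 230 comparisons are necessary.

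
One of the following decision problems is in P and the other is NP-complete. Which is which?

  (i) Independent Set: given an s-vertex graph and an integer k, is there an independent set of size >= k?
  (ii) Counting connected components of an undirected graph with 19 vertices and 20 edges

(i) is NP-complete: complement of Clique (with k part of the input).
(ii) is P: BFS/DFS visits each vertex and edge once: O(V+E).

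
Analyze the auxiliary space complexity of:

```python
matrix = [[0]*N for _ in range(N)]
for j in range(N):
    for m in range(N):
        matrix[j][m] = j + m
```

Space complexity: O(n^2).
A 2D structure of size n x n is allocated.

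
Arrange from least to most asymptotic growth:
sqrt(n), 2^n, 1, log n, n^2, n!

Ordered by growth rate: 1 < log n < sqrt(n) < n^2 < 2^n < n!.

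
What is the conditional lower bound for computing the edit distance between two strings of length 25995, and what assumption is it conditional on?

Under SETH (the Strong Exponential Time Hypothesis), edit distance on length-25995 strings cannot be computed in O(n^(2-epsilon)) time for any epsilon > 0 (Backurs-Indyk). The reduction is from CNF-SAT via the orthogonal vectors problem.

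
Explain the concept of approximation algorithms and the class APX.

An approximation algorithm finds solutions within a guaranteed factor of optimal in polynomial time. APX is the class of optimization problems with constant-factor polynomial-time approximation algorithms. Vertex Cover is in APX (2-approximation). Unless P = NP, TSP has no constant-factor approximation, but Metric TSP has a 3/2-approximation.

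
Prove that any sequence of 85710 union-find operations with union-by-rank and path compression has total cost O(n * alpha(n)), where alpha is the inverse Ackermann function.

Using Tarjan's analysis with rank-based potential function. Union-by-rank keeps tree height O(log n). Path compression flattens paths during find. For n = 85710 operations, total cost is O(n * alpha(n)), effectively O(n) since alpha grows incredibly slowly.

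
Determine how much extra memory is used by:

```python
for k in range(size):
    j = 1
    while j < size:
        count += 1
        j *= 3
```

Space complexity: O(1).
Only a constant amount of auxiliary storage is used; nothing grows with n.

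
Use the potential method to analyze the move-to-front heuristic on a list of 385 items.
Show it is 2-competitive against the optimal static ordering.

Let Phi = number of inversions between the MTF list and the optimal static list (0 <= Phi <= C(385,2)). Accessing an element at MTF position k and optimal position j: the move-to-front destroys all k-1 inversions in front of it that are not in front in optimal (>= k-j of them) and creates at most j-1 new ones. Amortized cost <= k + (j-1) - (k-j) = 2j - 1 <= 2 * optimal cost.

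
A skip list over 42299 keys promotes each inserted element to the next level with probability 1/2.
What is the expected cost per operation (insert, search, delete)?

Expected number of levels is O(log_2(42299)) = O(log n). A search visits O(1) expected nodes per level over O(log n) levels. Insert/delete are a search plus O(1) pointer updates per level. Expected O(log n) per operation.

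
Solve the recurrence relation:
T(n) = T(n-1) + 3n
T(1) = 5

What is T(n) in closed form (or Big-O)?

Unrolling: T(n) = 5 + 3*(2 + 3 + ... + n) = 5 + 3*(n(n+1)/2 - 1) = O(n^2).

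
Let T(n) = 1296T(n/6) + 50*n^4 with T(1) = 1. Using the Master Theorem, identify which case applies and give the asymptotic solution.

a=1296, b=6, f(n)=50*n^4.
log_6(1296) = 4, so n^(log_b(a)) = n^4.
f(n) = Theta(n^4), so Case 2 applies.
T(n) = Theta(n^4 log n).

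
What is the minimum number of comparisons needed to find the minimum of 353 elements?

Finding the minimum requires 352 comparisons, identical reasoning to finding the maximum. Each comparison eliminates one candidate.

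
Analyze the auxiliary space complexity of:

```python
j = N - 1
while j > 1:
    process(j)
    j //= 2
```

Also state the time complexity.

Space complexity: O(1).
Only a constant amount of auxiliary storage is used; nothing grows with n.
Time complexity: O(log n).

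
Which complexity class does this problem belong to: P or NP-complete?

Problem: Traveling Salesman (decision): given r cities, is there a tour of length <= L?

This problem is NP-complete: reduces from Hamiltonian Cycle.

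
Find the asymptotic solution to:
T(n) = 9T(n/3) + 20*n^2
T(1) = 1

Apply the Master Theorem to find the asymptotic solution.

a=9, b=3, f(n)=20*n^2. log_3(9) = 2. Case 2: T(n) = O(n^2 log n).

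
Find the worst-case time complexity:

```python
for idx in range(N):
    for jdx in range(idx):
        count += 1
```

Time complexity: O(n^2).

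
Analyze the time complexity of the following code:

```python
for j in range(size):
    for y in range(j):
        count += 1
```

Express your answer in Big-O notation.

Time complexity: O(n^2).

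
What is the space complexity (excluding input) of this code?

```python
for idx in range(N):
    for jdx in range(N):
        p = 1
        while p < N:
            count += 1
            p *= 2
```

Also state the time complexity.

Space complexity: O(1).
Only a constant amount of auxiliary storage is used; nothing grows with n.
Time complexity: O(n^2 log n).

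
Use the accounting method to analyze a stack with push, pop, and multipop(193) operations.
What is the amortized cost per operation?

Assign 2 credits per push (1 for the push, 1 saved for a future pop). Each pop or element popped by multipop(193) uses 1 saved credit. Total credits never go negative, so amortized cost is O(1).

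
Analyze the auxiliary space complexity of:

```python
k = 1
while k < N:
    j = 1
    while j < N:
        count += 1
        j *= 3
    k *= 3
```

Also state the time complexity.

Space complexity: O(1).
Only a constant amount of auxiliary storage is used; nothing grows with n.
Time complexity: O(log^2 n).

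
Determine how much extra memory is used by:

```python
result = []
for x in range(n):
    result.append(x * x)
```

Space complexity: O(n).
Auxiliary storage grows linearly with the input size n in the worst case.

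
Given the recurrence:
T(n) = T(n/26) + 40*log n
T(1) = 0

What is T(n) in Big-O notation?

Each of the log_26(n) levels adds O(log n). T(n) = O(log^2 n).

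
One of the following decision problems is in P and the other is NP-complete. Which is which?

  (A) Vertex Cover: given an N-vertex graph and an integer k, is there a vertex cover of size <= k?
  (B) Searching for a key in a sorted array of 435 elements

(A) is NP-complete: one of Karp's 21 NP-complete problems (with k part of the input; for any fixed constant k it is in P).
(B) is P: binary search runs in O(log n).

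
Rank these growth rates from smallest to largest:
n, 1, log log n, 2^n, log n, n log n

Ordered by growth rate: 1 < log log n < log n < n < n log n < 2^n.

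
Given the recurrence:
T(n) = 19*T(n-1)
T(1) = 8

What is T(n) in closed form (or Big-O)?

Each step multiplies by 19. T(n) = T(1)*19^(n-1) = 8*19^(n-1).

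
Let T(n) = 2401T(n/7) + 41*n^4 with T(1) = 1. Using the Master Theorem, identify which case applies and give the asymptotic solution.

a=2401, b=7, f(n)=41*n^4.
log_7(2401) = 4, so n^(log_b(a)) = n^4.
f(n) = Theta(n^4), so Case 2 applies.
T(n) = Theta(n^4 log n).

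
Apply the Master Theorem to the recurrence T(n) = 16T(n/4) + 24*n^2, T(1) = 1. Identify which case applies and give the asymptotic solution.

a=16, b=4, f(n)=24*n^2.
log_4(16) = 2, so n^(log_b(a)) = n^2.
f(n) = Theta(n^2), so Case 2 applies.
T(n) = Theta(n^2 log n).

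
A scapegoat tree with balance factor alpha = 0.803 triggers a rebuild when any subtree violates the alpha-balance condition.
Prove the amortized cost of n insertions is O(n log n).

Define potential Phi = c * sum of |size(left(v)) - size(right(v))| over all nodes. An insertion at depth d costs O(d) = O(log n) and increases Phi by O(log n). When a rebuild of subtree of size s occurs, it costs O(s) but reduces Phi by Omega(s). With alpha = 0.803, between rebuilds Omega(s) insertions must occur. Amortized cost per insertion: O(log n).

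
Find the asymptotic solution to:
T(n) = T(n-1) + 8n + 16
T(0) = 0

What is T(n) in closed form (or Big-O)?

Dominant term in sum is 8*sum(i, i=1..n) = 8*n*(n+1)/2 = O(n^2).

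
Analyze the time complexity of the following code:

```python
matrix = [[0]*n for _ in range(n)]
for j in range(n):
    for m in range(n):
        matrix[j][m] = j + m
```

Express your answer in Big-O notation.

Time complexity: O(n^2).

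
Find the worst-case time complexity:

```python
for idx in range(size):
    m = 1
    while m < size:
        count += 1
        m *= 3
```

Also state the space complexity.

Time complexity: O(n log n).
Space complexity: O(1).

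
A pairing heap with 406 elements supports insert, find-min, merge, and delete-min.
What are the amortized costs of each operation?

Pairing heaps are self-adjusting heap-ordered trees. Insert and merge link two roots: O(1). Find-min reads the root: O(1). Delete-min removes the root, then pairs children in two passes; amortized cost is O(log 406) = O(log n).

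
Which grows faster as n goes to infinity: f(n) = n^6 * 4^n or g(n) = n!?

g(n) = n! grows faster: by Stirling n! ~ (n/e)^n sqrt(2*pi*n); (n/e)^n eventually dominates n^6 * 4^n.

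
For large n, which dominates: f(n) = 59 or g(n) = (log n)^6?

g(n) = (log n)^6 grows faster: any unbounded function dominates a constant.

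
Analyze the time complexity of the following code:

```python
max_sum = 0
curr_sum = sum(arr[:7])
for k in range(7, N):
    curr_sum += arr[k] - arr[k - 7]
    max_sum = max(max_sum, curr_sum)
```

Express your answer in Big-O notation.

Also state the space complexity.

Time complexity: O(n).
Space complexity: O(1).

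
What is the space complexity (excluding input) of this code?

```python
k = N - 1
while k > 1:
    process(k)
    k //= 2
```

Space complexity: O(1).
Only a constant amount of auxiliary storage is used; nothing grows with n.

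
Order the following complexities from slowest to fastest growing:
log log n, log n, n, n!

Ordered by growth rate: log log n < log n < n < n!.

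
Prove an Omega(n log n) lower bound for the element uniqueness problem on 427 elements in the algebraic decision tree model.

In the algebraic decision tree model, element uniqueness on 427 elements is equivalent to determining which cell of an arrangement of C(427,2) = 90951 hyperplanes x_i = x_j contains the input point. Ben-Or's theorem shows this requires Omega(n log n).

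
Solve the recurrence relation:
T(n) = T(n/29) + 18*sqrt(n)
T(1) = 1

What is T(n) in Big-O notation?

Each level contributes sqrt(n/29^k). Geometric series with ratio 1/sqrt(29) < 1 sums to O(sqrt(n)).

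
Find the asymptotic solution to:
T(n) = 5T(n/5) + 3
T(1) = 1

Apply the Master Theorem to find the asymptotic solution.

a=5, b=5, f(n)=3. log_5(5) = 1. Case 1 of Master Theorem: T(n) = O(n^1).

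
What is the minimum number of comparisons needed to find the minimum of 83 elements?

Finding the minimum requires 82 comparisons, identical reasoning to finding the maximum. Each comparison eliminates one candidate.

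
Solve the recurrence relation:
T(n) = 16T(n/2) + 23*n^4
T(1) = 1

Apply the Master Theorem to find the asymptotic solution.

a=16, b=2, f(n)=23*n^4. log_2(16) = 4. Case 2: T(n) = O(n^4 log n).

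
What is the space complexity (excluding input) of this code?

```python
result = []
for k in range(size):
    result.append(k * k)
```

Space complexity: O(n).
Auxiliary storage grows linearly with the input size n in the worst case.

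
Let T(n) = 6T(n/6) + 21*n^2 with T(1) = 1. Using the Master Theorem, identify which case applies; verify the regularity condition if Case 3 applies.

a=6, b=6, f(n)=21*n^2.
log_6(6) = 1 < 2.
f(n) = Omega(n^(1+epsilon)) for some epsilon > 0, so Case 3 is the candidate.
Regularity: a*f(n/b) = 6*21*(n/6)^2 = (6/36)*21*n^2 <= c*f(n) with c = 6/36 < 1. Satisfied.
Case 3: T(n) = Theta(n^2).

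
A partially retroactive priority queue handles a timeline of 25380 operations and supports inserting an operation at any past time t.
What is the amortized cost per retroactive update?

Partially retroactive priority queues (Demaine-Iacono-Langerman) allow updates at past times with queries only at the present. With a balanced BST over the m = 25380 timeline events tracking bridges, each retroactive insert or delete is O(log m) amortized.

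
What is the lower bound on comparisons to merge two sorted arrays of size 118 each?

To merge two sorted arrays of size 118, we need at least 235 comparisons in the worst case. An adversary can force every element to be compared.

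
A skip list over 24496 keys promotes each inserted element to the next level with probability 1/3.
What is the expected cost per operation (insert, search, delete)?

Expected number of levels is O(log_3(24496)) = O(log n). A search visits O(1) expected nodes per level over O(log n) levels. Insert/delete are a search plus O(1) pointer updates per level. Expected O(log n) per operation.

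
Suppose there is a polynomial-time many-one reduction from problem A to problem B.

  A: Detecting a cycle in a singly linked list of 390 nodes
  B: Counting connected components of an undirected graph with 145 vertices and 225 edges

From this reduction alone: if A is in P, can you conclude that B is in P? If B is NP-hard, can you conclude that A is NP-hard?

A poly-time reduction A <=_p B transfers tractability DOWN (B easy => A easy) and hardness UP (A hard => B hard), not the reverse.
From A in P, the reduction alone does NOT give B in P: any problem in P trivially reduces to SAT, yet SAT is not known to be in P.
From B NP-hard, the reduction alone does NOT give A NP-hard: again, easy problems reduce to hard ones.
(Here in fact A is P and B is P.)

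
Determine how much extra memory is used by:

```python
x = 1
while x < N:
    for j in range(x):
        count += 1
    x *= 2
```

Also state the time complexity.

Space complexity: O(1).
Only a constant amount of auxiliary storage is used; nothing grows with n.
Time complexity: O(n).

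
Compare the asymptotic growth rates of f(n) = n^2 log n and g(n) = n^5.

g(n) = n^5 grows faster: n^5 / (n^2 log n) = n^3/log n -> infinity.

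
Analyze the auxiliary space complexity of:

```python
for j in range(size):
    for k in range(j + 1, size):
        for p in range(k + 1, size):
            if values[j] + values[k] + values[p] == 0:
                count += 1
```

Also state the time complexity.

Space complexity: O(1).
Only a constant amount of auxiliary storage is used; nothing grows with n.
Time complexity: O(n^3).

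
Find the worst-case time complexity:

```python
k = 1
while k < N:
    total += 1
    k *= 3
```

Time complexity: O(log n).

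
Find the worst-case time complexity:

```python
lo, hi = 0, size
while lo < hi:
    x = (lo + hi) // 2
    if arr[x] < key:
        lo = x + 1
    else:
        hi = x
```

Time complexity: O(log n).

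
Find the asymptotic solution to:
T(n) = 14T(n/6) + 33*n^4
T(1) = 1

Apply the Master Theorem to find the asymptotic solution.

a=14, b=6, f(n)=33*n^4. log_6(14) = 1.473 < 4. Case 3: T(n) = O(n^4).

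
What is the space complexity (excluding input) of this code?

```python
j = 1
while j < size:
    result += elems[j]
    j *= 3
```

Space complexity: O(1).
Only a constant amount of auxiliary storage is used; nothing grows with n.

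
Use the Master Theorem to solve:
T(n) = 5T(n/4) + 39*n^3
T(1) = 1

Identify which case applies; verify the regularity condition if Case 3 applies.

a=5, b=4, f(n)=39*n^3.
log_4(5) = 1.161 < 3.
f(n) = Omega(n^(1.161+epsilon)) for some epsilon > 0, so Case 3 is the candidate.
Regularity: a*f(n/b) = 5*39*(n/4)^3 = (5/64)*39*n^3 <= c*f(n) with c = 5/64 < 1. Satisfied.
Case 3: T(n) = Theta(n^3).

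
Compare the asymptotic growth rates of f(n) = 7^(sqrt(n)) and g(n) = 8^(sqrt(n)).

g(n) = 8^(sqrt(n)) grows faster: ratio is (8/7)^(sqrt(n)) -> infinity since 8/7 > 1.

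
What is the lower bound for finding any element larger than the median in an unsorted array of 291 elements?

To find an element larger than the median of 291 elements, we must see Omega(n) elements. Without seeing enough elements, an adversary can make any unseen element the median.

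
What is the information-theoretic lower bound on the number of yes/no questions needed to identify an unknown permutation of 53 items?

There are 53! = 4274883284060025564298013753389399649690343788366813724672000000000000 permutations. Each yes/no question gives at most 1 bit, so at least ceil(log_2(4274883284060025564298013753389399649690343788366813724672000000000000)) = 232 questions are needed.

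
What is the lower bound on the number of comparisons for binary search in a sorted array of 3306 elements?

With 3306 possible positions, we need at least ceil(log_2(3306)) = 12 comparisons. Each comparison splits the remaining candidates by at most half.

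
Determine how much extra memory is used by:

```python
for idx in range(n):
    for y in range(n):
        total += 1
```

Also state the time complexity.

Space complexity: O(1).
Only a constant amount of auxiliary storage is used; nothing grows with n.
Time complexity: O(n^2).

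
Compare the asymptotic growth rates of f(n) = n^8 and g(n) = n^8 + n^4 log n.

f(n) = n^8 and g(n) = n^8 + n^4 log n are Theta of each other: the lower-order n^4 log n term is o(n^8); both are Theta(n^8).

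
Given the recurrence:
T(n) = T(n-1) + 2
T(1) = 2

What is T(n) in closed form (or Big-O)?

Unrolling: T(n) = T(n-1) + 2 = T(n-2) + 2*2 = ... = T(1) + (n-1)*2 = 2 + (n-1)*2 = 2n.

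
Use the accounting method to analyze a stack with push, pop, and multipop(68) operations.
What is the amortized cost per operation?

Assign 2 credits per push (1 for the push, 1 saved for a future pop). Each pop or element popped by multipop(68) uses 1 saved credit. Total credits never go negative, so amortized cost is O(1).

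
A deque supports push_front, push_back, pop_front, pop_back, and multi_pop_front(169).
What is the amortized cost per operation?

Assign 2 credits to each push operation. A pop uses 1 saved credit. multi_pop_front(169) uses up to 169 saved credits from previous pushes. Credits never go negative. Amortized cost is O(1).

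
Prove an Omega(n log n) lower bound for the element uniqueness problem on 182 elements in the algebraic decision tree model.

In the algebraic decision tree model, element uniqueness on 182 elements is equivalent to determining which cell of an arrangement of C(182,2) = 16471 hyperplanes x_i = x_j contains the input point. Ben-Or's theorem shows this requires Omega(n log n).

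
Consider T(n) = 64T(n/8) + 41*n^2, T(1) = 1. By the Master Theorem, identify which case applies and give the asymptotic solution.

a=64, b=8, f(n)=41*n^2.
log_8(64) = 2, so n^(log_b(a)) = n^2.
f(n) = Theta(n^2), so Case 2 applies.
T(n) = Theta(n^2 log n).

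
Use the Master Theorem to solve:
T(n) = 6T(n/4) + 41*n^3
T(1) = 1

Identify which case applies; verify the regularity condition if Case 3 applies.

a=6, b=4, f(n)=41*n^3.
log_4(6) = 1.292 < 3.
f(n) = Omega(n^(1.292+epsilon)) for some epsilon > 0, so Case 3 is the candidate.
Regularity: a*f(n/b) = 6*41*(n/4)^3 = (6/64)*41*n^3 <= c*f(n) with c = 6/64 < 1. Satisfied.
Case 3: T(n) = Theta(n^3).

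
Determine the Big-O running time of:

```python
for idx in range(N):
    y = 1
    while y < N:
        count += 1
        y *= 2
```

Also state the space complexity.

Time complexity: O(n log n).
Space complexity: O(1).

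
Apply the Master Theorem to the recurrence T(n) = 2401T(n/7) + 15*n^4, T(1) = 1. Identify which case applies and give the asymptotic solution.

a=2401, b=7, f(n)=15*n^4.
log_7(2401) = 4, so n^(log_b(a)) = n^4.
f(n) = Theta(n^4), so Case 2 applies.
T(n) = Theta(n^4 log n).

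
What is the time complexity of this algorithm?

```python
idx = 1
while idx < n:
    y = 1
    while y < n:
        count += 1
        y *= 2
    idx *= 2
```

Time complexity: O(log^2 n).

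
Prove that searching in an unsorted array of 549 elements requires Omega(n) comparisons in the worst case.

An adversary can always place the target in the last position checked. Until all 549 positions are examined, the target might be in any unchecked position. Therefore 549 comparisons are necessary.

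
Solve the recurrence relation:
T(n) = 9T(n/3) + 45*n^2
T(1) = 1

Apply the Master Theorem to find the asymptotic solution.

a=9, b=3, f(n)=45*n^2. log_3(9) = 2. Case 2: T(n) = O(n^2 log n).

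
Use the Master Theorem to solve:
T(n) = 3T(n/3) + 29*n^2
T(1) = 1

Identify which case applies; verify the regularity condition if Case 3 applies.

a=3, b=3, f(n)=29*n^2.
log_3(3) = 1 < 2.
f(n) = Omega(n^(1+epsilon)) for some epsilon > 0, so Case 3 is the candidate.
Regularity: a*f(n/b) = 3*29*(n/3)^2 = (3/9)*29*n^2 <= c*f(n) with c = 3/9 < 1. Satisfied.
Case 3: T(n) = Theta(n^2).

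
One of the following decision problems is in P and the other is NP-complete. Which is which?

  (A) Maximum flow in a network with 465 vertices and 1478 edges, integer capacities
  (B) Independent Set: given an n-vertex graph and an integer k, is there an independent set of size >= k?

(A) is P: Edmonds-Karp / push-relabel run in polynomial time.
(B) is NP-complete: complement of Clique (with k part of the input).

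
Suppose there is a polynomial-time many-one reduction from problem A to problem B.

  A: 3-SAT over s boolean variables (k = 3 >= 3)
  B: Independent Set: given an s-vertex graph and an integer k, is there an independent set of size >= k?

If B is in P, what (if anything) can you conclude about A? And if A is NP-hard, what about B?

A poly-time reduction A <=_p B means any A-instance can be transformed to a B-instance in poly time.
If B is in P: compose the reduction with B's poly-time algorithm to solve A in poly time, so A is in P.
If A is NP-hard: every NP problem reduces to A, which reduces to B; composing reductions, every NP problem reduces to B, so B is NP-hard.
(Here in fact A is NP-complete and B is NP-complete.)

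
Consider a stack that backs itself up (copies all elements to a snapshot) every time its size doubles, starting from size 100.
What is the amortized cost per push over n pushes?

Backups occur at sizes 100, 200, 400, ..., copying 100 + 200 + 400 + ... <= 2n elements total (geometric series). Spread over n pushes, the amortized backup cost is O(1) per push.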